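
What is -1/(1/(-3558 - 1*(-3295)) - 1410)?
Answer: 263/370831 ≈ 0.00070922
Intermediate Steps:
-1/(1/(-3558 - 1*(-3295)) - 1410) = -1/(1/(-3558 + 3295) - 1410) = -1/(1/(-263) - 1410) = -1/(-1/263 - 1410) = -1/(-370831/263) = -1*(-263/370831) = 263/370831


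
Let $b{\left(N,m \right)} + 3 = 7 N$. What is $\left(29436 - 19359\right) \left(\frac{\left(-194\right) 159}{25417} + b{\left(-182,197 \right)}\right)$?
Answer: $- \frac{327385153335}{25417} \approx -1.2881 \cdot 10^{7}$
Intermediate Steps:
$b{\left(N,m \right)} = -3 + 7 N$
$\left(29436 - 19359\right) \left(\frac{\left(-194\right) 159}{25417} + b{\left(-182,197 \right)}\right) = \left(29436 - 19359\right) \left(\frac{\left(-194\right) 159}{25417} + \left(-3 + 7 \left(-182\right)\right)\right) = \left(29436 - 19359\right) \left(\left(-30846\right) \frac{1}{25417} - 1277\right) = 10077 \left(- \frac{30846}{25417} - 1277\right) = 10077 \left(- \frac{32488355}{25417}\right) = - \frac{327385153335}{25417}$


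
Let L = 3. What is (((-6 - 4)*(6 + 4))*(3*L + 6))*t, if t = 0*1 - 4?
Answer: 6000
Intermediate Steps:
t = -4 (t = 0 - 4 = -4)
(((-6 - 4)*(6 + 4))*(3*L + 6))*t = (((-6 - 4)*(6 + 4))*(3*3 + 6))*(-4) = ((-10*10)*(9 + 6))*(-4) = -100*15*(-4) = -1500*(-4) = 6000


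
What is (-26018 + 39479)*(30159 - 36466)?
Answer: -84898527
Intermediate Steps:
(-26018 + 39479)*(30159 - 36466) = 13461*(-6307) = -84898527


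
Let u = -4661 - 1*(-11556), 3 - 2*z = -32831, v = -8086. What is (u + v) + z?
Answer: 15226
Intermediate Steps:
z = 16417 (z = 3/2 - 1/2*(-32831) = 3/2 + 32831/2 = 16417)
u = 6895 (u = -4661 + 11556 = 6895)
(u + v) + z = (6895 - 8086) + 16417 = -1191 + 16417 = 15226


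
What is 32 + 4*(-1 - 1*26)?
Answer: -76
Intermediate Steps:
32 + 4*(-1 - 1*26) = 32 + 4*(-1 - 26) = 32 + 4*(-27) = 32 - 108 = -76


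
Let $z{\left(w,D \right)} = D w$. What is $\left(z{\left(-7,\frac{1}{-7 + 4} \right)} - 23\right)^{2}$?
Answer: $\frac{3844}{9} \approx 427.11$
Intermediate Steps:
$\left(z{\left(-7,\frac{1}{-7 + 4} \right)} - 23\right)^{2} = \left(\frac{1}{-7 + 4} \left(-7\right) - 23\right)^{2} = \left(\frac{1}{-3} \left(-7\right) - 23\right)^{2} = \left(\left(- \frac{1}{3}\right) \left(-7\right) - 23\right)^{2} = \left(\frac{7}{3} - 23\right)^{2} = \left(- \frac{62}{3}\right)^{2} = \frac{3844}{9}$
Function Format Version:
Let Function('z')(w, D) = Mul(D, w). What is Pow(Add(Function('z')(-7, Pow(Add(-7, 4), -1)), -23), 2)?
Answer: Rational(3844, 9) ≈ 427.11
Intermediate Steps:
Pow(Add(Function('z')(-7, Pow(Add(-7, 4), -1)), -23), 2) = Pow(Add(Mul(Pow(Add(-7, 4), -1), -7), -23), 2) = Pow(Add(Mul(Pow(-3, -1), -7), -23), 2) = Pow(Add(Mul(Rational(-1, 3), -7), -23), 2) = Pow(Add(Rational(7, 3), -23), 2) = Pow(Rational(-62, 3), 2) = Rational(3844, 9)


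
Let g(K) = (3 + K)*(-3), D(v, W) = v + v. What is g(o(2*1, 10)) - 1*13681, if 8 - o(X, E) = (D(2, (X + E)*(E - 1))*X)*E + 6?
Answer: -13456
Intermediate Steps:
D(v, W) = 2*v
o(X, E) = 2 - 4*E*X (o(X, E) = 8 - (((2*2)*X)*E + 6) = 8 - ((4*X)*E + 6) = 8 - (4*E*X + 6) = 8 - (6 + 4*E*X) = 8 + (-6 - 4*E*X) = 2 - 4*E*X)
g(K) = -9 - 3*K
g(o(2*1, 10)) - 1*13681 = (-9 - 3*(2 - 4*10*2*1)) - 1*13681 = (-9 - 3*(2 - 4*10*2)) - 13681 = (-9 - 3*(2 - 80)) - 13681 = (-9 - 3*(-78)) - 13681 = (-9 + 234) - 13681 = 225 - 13681 = -13456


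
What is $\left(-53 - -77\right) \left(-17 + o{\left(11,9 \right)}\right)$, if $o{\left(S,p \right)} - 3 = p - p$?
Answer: $-336$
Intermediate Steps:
$o{\left(S,p \right)} = 3$ ($o{\left(S,p \right)} = 3 + \left(p - p\right) = 3 + 0 = 3$)
$\left(-53 - -77\right) \left(-17 + o{\left(11,9 \right)}\right) = \left(-53 - -77\right) \left(-17 + 3\right) = \left(-53 + 77\right) \left(-14\right) = 24 \left(-14\right) = -336$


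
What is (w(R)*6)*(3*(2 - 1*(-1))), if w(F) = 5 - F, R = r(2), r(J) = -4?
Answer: 486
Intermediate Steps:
R = -4
(w(R)*6)*(3*(2 - 1*(-1))) = ((5 - 1*(-4))*6)*(3*(2 - 1*(-1))) = ((5 + 4)*6)*(3*(2 + 1)) = (9*6)*(3*3) = 54*9 = 486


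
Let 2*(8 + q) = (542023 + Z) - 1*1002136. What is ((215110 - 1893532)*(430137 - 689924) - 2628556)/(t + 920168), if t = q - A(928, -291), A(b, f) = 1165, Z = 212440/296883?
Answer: 258899544085963428/409068469831 ≈ 6.3290e+5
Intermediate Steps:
Z = 212440/296883 (Z = 212440*(1/296883) = 212440/296883 ≈ 0.71557)
q = -136604265467/593766 (q = -8 + ((542023 + 212440/296883) - 1*1002136)/2 = -8 + (160917626749/296883 - 1002136)/2 = -8 + (1/2)*(-136599515339/296883) = -8 - 136599515339/593766 = -136604265467/593766 ≈ -2.3006e+5)
t = -137296002857/593766 (t = -136604265467/593766 - 1*1165 = -136604265467/593766 - 1165 = -137296002857/593766 ≈ -2.3123e+5)
((215110 - 1893532)*(430137 - 689924) - 2628556)/(t + 920168) = ((215110 - 1893532)*(430137 - 689924) - 2628556)/(-137296002857/593766 + 920168) = (-1678422*(-259787) - 2628556)/(409068469831/593766) = (436032216114 - 2628556)*(593766/409068469831) = 436029587558*(593766/409068469831) = 258899544085963428/409068469831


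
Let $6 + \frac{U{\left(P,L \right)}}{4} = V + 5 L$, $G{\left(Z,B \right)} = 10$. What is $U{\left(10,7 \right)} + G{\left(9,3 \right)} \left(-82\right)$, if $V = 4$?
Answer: $-688$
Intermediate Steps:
$U{\left(P,L \right)} = -8 + 20 L$ ($U{\left(P,L \right)} = -24 + 4 \left(4 + 5 L\right) = -24 + \left(16 + 20 L\right) = -8 + 20 L$)
$U{\left(10,7 \right)} + G{\left(9,3 \right)} \left(-82\right) = \left(-8 + 20 \cdot 7\right) + 10 \left(-82\right) = \left(-8 + 140\right) - 820 = 132 - 820 = -688$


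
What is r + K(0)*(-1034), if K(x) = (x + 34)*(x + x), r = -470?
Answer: -470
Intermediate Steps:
K(x) = 2*x*(34 + x) (K(x) = (34 + x)*(2*x) = 2*x*(34 + x))
r + K(0)*(-1034) = -470 + (2*0*(34 + 0))*(-1034) = -470 + (2*0*34)*(-1034) = -470 + 0*(-1034) = -470 + 0 = -470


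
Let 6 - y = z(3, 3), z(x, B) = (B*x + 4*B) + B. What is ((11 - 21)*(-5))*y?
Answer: -900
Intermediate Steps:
z(x, B) = 5*B + B*x (z(x, B) = (4*B + B*x) + B = 5*B + B*x)
y = -18 (y = 6 - 3*(5 + 3) = 6 - 3*8 = 6 - 1*24 = 6 - 24 = -18)
((11 - 21)*(-5))*y = ((11 - 21)*(-5))*(-18) = -10*(-5)*(-18) = 50*(-18) = -900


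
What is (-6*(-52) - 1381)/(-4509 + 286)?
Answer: 1069/4223 ≈ 0.25314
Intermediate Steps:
(-6*(-52) - 1381)/(-4509 + 286) = (312 - 1381)/(-4223) = -1069*(-1/4223) = 1069/4223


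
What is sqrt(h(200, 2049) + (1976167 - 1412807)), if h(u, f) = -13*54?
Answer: sqrt(562658) ≈ 750.11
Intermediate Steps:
h(u, f) = -702
sqrt(h(200, 2049) + (1976167 - 1412807)) = sqrt(-702 + (1976167 - 1412807)) = sqrt(-702 + 563360) = sqrt(562658)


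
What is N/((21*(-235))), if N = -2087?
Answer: 2087/4935 ≈ 0.42290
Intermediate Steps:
N/((21*(-235))) = -2087/(21*(-235)) = -2087/(-4935) = -2087*(-1/4935) = 2087/4935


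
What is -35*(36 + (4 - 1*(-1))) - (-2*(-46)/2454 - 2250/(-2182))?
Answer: -1922403356/1338657 ≈ -1436.1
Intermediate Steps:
-35*(36 + (4 - 1*(-1))) - (-2*(-46)/2454 - 2250/(-2182)) = -35*(36 + (4 + 1)) - (92*(1/2454) - 2250*(-1/2182)) = -35*(36 + 5) - (46/1227 + 1125/1091) = -35*41 - 1*1430561/1338657 = -1435 - 1430561/1338657 = -1922403356/1338657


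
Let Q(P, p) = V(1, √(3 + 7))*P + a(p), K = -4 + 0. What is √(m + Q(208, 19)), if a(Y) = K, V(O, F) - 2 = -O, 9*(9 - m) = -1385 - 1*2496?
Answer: √5798/3 ≈ 25.382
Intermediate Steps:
K = -4
m = 3962/9 (m = 9 - (-1385 - 1*2496)/9 = 9 - (-1385 - 2496)/9 = 9 - ⅑*(-3881) = 9 + 3881/9 = 3962/9 ≈ 440.22)
V(O, F) = 2 - O
a(Y) = -4
Q(P, p) = -4 + P (Q(P, p) = (2 - 1*1)*P - 4 = (2 - 1)*P - 4 = 1*P - 4 = P - 4 = -4 + P)
√(m + Q(208, 19)) = √(3962/9 + (-4 + 208)) = √(3962/9 + 204) = √(5798/9) = √5798/3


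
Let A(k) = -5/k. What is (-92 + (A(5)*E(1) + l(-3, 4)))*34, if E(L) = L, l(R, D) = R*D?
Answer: -3570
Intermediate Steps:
l(R, D) = D*R
(-92 + (A(5)*E(1) + l(-3, 4)))*34 = (-92 + (-5/5*1 + 4*(-3)))*34 = (-92 + (-5*⅕*1 - 12))*34 = (-92 + (-1*1 - 12))*34 = (-92 + (-1 - 12))*34 = (-92 - 13)*34 = -105*34 = -3570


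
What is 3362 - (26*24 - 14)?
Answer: 2752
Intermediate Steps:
3362 - (26*24 - 14) = 3362 - (624 - 14) = 3362 - 1*610 = 3362 - 610 = 2752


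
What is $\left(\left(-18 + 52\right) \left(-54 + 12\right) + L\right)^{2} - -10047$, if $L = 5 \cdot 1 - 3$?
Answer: $2043523$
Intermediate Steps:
$L = 2$ ($L = 5 - 3 = 2$)
$\left(\left(-18 + 52\right) \left(-54 + 12\right) + L\right)^{2} - -10047 = \left(\left(-18 + 52\right) \left(-54 + 12\right) + 2\right)^{2} - -10047 = \left(34 \left(-42\right) + 2\right)^{2} + 10047 = \left(-1428 + 2\right)^{2} + 10047 = \left(-1426\right)^{2} + 10047 = 2033476 + 10047 = 2043523$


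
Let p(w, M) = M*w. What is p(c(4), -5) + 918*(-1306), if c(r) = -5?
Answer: -1198883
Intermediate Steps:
p(c(4), -5) + 918*(-1306) = -5*(-5) + 918*(-1306) = 25 - 1198908 = -1198883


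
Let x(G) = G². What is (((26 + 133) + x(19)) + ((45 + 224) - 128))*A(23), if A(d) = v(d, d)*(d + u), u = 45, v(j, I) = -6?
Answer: -269688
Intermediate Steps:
A(d) = -270 - 6*d (A(d) = -6*(d + 45) = -6*(45 + d) = -270 - 6*d)
(((26 + 133) + x(19)) + ((45 + 224) - 128))*A(23) = (((26 + 133) + 19²) + ((45 + 224) - 128))*(-270 - 6*23) = ((159 + 361) + (269 - 128))*(-270 - 138) = (520 + 141)*(-408) = 661*(-408) = -269688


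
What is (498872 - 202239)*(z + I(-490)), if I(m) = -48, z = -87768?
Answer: -26049123528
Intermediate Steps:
(498872 - 202239)*(z + I(-490)) = (498872 - 202239)*(-87768 - 48) = 296633*(-87816) = -26049123528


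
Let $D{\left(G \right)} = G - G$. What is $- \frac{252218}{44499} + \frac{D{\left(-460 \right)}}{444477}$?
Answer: $- \frac{252218}{44499} \approx -5.6679$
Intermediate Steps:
$D{\left(G \right)} = 0$
$- \frac{252218}{44499} + \frac{D{\left(-460 \right)}}{444477} = - \frac{252218}{44499} + \frac{0}{444477} = \left(-252218\right) \frac{1}{44499} + 0 \cdot \frac{1}{444477} = - \frac{252218}{44499} + 0 = - \frac{252218}{44499}$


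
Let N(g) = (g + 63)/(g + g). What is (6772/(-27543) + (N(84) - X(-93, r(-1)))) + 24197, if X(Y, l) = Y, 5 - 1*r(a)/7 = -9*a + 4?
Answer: 5352294385/220344 ≈ 24291.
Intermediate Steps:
r(a) = 7 + 63*a (r(a) = 35 - 7*(-9*a + 4) = 35 - 7*(4 - 9*a) = 35 + (-28 + 63*a) = 7 + 63*a)
N(g) = (63 + g)/(2*g) (N(g) = (63 + g)/((2*g)) = (63 + g)*(1/(2*g)) = (63 + g)/(2*g))
(6772/(-27543) + (N(84) - X(-93, r(-1)))) + 24197 = (6772/(-27543) + ((½)*(63 + 84)/84 - 1*(-93))) + 24197 = (6772*(-1/27543) + ((½)*(1/84)*147 + 93)) + 24197 = (-6772/27543 + (7/8 + 93)) + 24197 = (-6772/27543 + 751/8) + 24197 = 20630617/220344 + 24197 = 5352294385/220344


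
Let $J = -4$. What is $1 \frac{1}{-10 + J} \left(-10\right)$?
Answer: $\frac{5}{7} \approx 0.71429$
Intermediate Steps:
$1 \frac{1}{-10 + J} \left(-10\right) = 1 \frac{1}{-10 - 4} \left(-10\right) = 1 \frac{1}{-14} \left(-10\right) = 1 \left(- \frac{1}{14}\right) \left(-10\right) = \left(- \frac{1}{14}\right) \left(-10\right) = \frac{5}{7}$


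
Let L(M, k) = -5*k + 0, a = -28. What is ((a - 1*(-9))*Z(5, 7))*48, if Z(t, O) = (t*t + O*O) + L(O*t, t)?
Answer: -44688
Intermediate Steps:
L(M, k) = -5*k
Z(t, O) = O² + t² - 5*t (Z(t, O) = (t*t + O*O) - 5*t = (t² + O²) - 5*t = (O² + t²) - 5*t = O² + t² - 5*t)
((a - 1*(-9))*Z(5, 7))*48 = ((-28 - 1*(-9))*(7² + 5² - 5*5))*48 = ((-28 + 9)*(49 + 25 - 25))*48 = -19*49*48 = -931*48 = -44688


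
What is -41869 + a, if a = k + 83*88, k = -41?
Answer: -34606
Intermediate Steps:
a = 7263 (a = -41 + 83*88 = -41 + 7304 = 7263)
-41869 + a = -41869 + 7263 = -34606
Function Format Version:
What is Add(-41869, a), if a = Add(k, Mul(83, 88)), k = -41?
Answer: -34606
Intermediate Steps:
a = 7263 (a = Add(-41, Mul(83, 88)) = Add(-41, 7304) = 7263)
Add(-41869, a) = Add(-41869, 7263) = -34606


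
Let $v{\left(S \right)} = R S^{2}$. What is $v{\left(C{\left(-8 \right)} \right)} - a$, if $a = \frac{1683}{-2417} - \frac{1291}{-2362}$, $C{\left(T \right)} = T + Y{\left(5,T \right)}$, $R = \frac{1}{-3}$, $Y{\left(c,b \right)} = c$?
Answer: $- \frac{16271963}{5708954} \approx -2.8503$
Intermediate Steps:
$R = - \frac{1}{3} \approx -0.33333$
$C{\left(T \right)} = 5 + T$ ($C{\left(T \right)} = T + 5 = 5 + T$)
$a = - \frac{854899}{5708954}$ ($a = 1683 \left(- \frac{1}{2417}\right) - - \frac{1291}{2362} = - \frac{1683}{2417} + \frac{1291}{2362} = - \frac{854899}{5708954} \approx -0.14975$)
$v{\left(S \right)} = - \frac{S^{2}}{3}$
$v{\left(C{\left(-8 \right)} \right)} - a = - \frac{\left(5 - 8\right)^{2}}{3} - - \frac{854899}{5708954} = - \frac{\left(-3\right)^{2}}{3} + \frac{854899}{5708954} = \left(- \frac{1}{3}\right) 9 + \frac{854899}{5708954} = -3 + \frac{854899}{5708954} = - \frac{16271963}{5708954}$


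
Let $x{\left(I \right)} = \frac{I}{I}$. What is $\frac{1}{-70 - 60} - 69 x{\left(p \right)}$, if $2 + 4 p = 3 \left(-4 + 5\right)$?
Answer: $- \frac{8971}{130} \approx -69.008$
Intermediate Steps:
$p = \frac{1}{4}$ ($p = - \frac{1}{2} + \frac{3 \left(-4 + 5\right)}{4} = - \frac{1}{2} + \frac{3 \cdot 1}{4} = - \frac{1}{2} + \frac{1}{4} \cdot 3 = - \frac{1}{2} + \frac{3}{4} = \frac{1}{4} \approx 0.25$)
$x{\left(I \right)} = 1$
$\frac{1}{-70 - 60} - 69 x{\left(p \right)} = \frac{1}{-70 - 60} - 69 = \frac{1}{-130} - 69 = - \frac{1}{130} - 69 = - \frac{8971}{130}$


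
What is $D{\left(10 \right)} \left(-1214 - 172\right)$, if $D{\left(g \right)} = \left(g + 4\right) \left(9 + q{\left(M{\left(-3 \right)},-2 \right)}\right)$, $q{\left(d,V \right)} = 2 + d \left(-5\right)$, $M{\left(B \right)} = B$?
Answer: $-504504$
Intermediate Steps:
$q{\left(d,V \right)} = 2 - 5 d$
$D{\left(g \right)} = 104 + 26 g$ ($D{\left(g \right)} = \left(g + 4\right) \left(9 + \left(2 - -15\right)\right) = \left(4 + g\right) \left(9 + \left(2 + 15\right)\right) = \left(4 + g\right) \left(9 + 17\right) = \left(4 + g\right) 26 = 104 + 26 g$)
$D{\left(10 \right)} \left(-1214 - 172\right) = \left(104 + 26 \cdot 10\right) \left(-1214 - 172\right) = \left(104 + 260\right) \left(-1214 - 172\right) = 364 \left(-1386\right) = -504504$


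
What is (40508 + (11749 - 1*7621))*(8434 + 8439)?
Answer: 753143228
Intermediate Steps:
(40508 + (11749 - 1*7621))*(8434 + 8439) = (40508 + (11749 - 7621))*16873 = (40508 + 4128)*16873 = 44636*16873 = 753143228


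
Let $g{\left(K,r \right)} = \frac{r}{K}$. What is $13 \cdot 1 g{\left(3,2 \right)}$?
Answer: $\frac{26}{3} \approx 8.6667$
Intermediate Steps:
$13 \cdot 1 g{\left(3,2 \right)} = 13 \cdot 1 \cdot \frac{2}{3} = 13 \cdot 2 \cdot \frac{1}{3} = 13 \cdot \frac{2}{3} = \frac{26}{3}$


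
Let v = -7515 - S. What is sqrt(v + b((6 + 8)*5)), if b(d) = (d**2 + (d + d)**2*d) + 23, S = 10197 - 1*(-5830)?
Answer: sqrt(1353381) ≈ 1163.3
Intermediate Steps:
S = 16027 (S = 10197 + 5830 = 16027)
b(d) = 23 + d**2 + 4*d**3 (b(d) = (d**2 + (2*d)**2*d) + 23 = (d**2 + (4*d**2)*d) + 23 = (d**2 + 4*d**3) + 23 = 23 + d**2 + 4*d**3)
v = -23542 (v = -7515 - 1*16027 = -7515 - 16027 = -23542)
sqrt(v + b((6 + 8)*5)) = sqrt(-23542 + (23 + ((6 + 8)*5)**2 + 4*((6 + 8)*5)**3)) = sqrt(-23542 + (23 + (14*5)**2 + 4*(14*5)**3)) = sqrt(-23542 + (23 + 70**2 + 4*70**3)) = sqrt(-23542 + (23 + 4900 + 4*343000)) = sqrt(-23542 + (23 + 4900 + 1372000)) = sqrt(-23542 + 1376923) = sqrt(1353381)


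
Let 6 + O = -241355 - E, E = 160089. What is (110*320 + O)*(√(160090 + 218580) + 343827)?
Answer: -125926638750 - 366250*√378670 ≈ -1.2615e+11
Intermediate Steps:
O = -401450 (O = -6 + (-241355 - 1*160089) = -6 + (-241355 - 160089) = -6 - 401444 = -401450)
(110*320 + O)*(√(160090 + 218580) + 343827) = (110*320 - 401450)*(√(160090 + 218580) + 343827) = (35200 - 401450)*(√378670 + 343827) = -366250*(343827 + √378670) = -125926638750 - 366250*√378670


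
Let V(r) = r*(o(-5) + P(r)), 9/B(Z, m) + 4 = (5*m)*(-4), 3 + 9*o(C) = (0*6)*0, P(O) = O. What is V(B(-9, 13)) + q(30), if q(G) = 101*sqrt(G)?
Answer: 97/7744 + 101*sqrt(30) ≈ 553.21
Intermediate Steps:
o(C) = -1/3 (o(C) = -1/3 + ((0*6)*0)/9 = -1/3 + (0*0)/9 = -1/3 + (1/9)*0 = -1/3 + 0 = -1/3)
B(Z, m) = 9/(-4 - 20*m) (B(Z, m) = 9/(-4 + (5*m)*(-4)) = 9/(-4 - 20*m))
V(r) = r*(-1/3 + r)
V(B(-9, 13)) + q(30) = (-9/(4 + 20*13))*(-1/3 - 9/(4 + 20*13)) + 101*sqrt(30) = (-9/(4 + 260))*(-1/3 - 9/(4 + 260)) + 101*sqrt(30) = (-9/264)*(-1/3 - 9/264) + 101*sqrt(30) = (-9*1/264)*(-1/3 - 9*1/264) + 101*sqrt(30) = -3*(-1/3 - 3/88)/88 + 101*sqrt(30) = -3/88*(-97/264) + 101*sqrt(30) = 97/7744 + 101*sqrt(30)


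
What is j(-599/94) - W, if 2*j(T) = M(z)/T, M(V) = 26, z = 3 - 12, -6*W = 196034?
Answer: 58708517/1797 ≈ 32670.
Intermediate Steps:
W = -98017/3 (W = -⅙*196034 = -98017/3 ≈ -32672.)
z = -9
j(T) = 13/T (j(T) = (26/T)/2 = 13/T)
j(-599/94) - W = 13/((-599/94)) - 1*(-98017/3) = 13/((-599*1/94)) + 98017/3 = 13/(-599/94) + 98017/3 = 13*(-94/599) + 98017/3 = -1222/599 + 98017/3 = 58708517/1797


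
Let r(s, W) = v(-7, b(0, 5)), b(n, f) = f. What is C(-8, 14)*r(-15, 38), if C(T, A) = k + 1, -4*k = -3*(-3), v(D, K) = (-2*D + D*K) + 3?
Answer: 45/2 ≈ 22.500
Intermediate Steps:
v(D, K) = 3 - 2*D + D*K
k = -9/4 (k = -(-3)*(-3)/4 = -¼*9 = -9/4 ≈ -2.2500)
C(T, A) = -5/4 (C(T, A) = -9/4 + 1 = -5/4)
r(s, W) = -18 (r(s, W) = 3 - 2*(-7) - 7*5 = 3 + 14 - 35 = -18)
C(-8, 14)*r(-15, 38) = -5/4*(-18) = 45/2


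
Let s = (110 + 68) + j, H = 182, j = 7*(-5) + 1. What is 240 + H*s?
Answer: 26448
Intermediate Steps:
j = -34 (j = -35 + 1 = -34)
s = 144 (s = (110 + 68) - 34 = 178 - 34 = 144)
240 + H*s = 240 + 182*144 = 240 + 26208 = 26448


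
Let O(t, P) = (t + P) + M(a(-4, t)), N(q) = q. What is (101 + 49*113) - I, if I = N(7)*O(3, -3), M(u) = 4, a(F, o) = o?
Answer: 5610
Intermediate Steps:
O(t, P) = 4 + P + t (O(t, P) = (t + P) + 4 = (P + t) + 4 = 4 + P + t)
I = 28 (I = 7*(4 - 3 + 3) = 7*4 = 28)
(101 + 49*113) - I = (101 + 49*113) - 1*28 = (101 + 5537) - 28 = 5638 - 28 = 5610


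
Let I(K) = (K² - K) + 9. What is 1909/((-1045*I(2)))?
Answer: -1909/11495 ≈ -0.16607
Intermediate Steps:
I(K) = 9 + K² - K
1909/((-1045*I(2))) = 1909/((-1045*(9 + 2² - 1*2))) = 1909/((-1045*(9 + 4 - 2))) = 1909/((-1045*11)) = 1909/(-11495) = 1909*(-1/11495) = -1909/11495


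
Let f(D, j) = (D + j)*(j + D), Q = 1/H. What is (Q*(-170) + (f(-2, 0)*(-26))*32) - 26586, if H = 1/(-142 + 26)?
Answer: -10194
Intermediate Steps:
H = -1/116 (H = 1/(-116) = -1/116 ≈ -0.0086207)
Q = -116 (Q = 1/(-1/116) = -116)
f(D, j) = (D + j)² (f(D, j) = (D + j)*(D + j) = (D + j)²)
(Q*(-170) + (f(-2, 0)*(-26))*32) - 26586 = (-116*(-170) + ((-2 + 0)²*(-26))*32) - 26586 = (19720 + ((-2)²*(-26))*32) - 26586 = (19720 + (4*(-26))*32) - 26586 = (19720 - 104*32) - 26586 = (19720 - 3328) - 26586 = 16392 - 26586 = -10194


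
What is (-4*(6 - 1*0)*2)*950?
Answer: -45600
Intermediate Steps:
(-4*(6 - 1*0)*2)*950 = (-4*(6 + 0)*2)*950 = (-4*6*2)*950 = -24*2*950 = -48*950 = -45600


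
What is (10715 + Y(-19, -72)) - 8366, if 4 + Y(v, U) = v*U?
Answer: 3713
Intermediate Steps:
Y(v, U) = -4 + U*v (Y(v, U) = -4 + v*U = -4 + U*v)
(10715 + Y(-19, -72)) - 8366 = (10715 + (-4 - 72*(-19))) - 8366 = (10715 + (-4 + 1368)) - 8366 = (10715 + 1364) - 8366 = 12079 - 8366 = 3713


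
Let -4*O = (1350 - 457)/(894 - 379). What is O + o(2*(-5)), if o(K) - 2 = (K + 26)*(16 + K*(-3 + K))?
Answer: 4815387/2060 ≈ 2337.6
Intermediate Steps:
O = -893/2060 (O = -(1350 - 457)/(4*(894 - 379)) = -893/(4*515) = -¼*893/515 = -893/2060 ≈ -0.43350)
o(K) = 2 + (16 + K*(-3 + K))*(26 + K) (o(K) = 2 + (K + 26)*(16 + K*(-3 + K)) = 2 + (26 + K)*(16 + K*(-3 + K)) = 2 + (16 + K*(-3 + K))*(26 + K))
O + o(2*(-5)) = -893/2060 + (418 + (2*(-5))³ - 124*(-5) + 23*(2*(-5))²) = -893/2060 + (418 + (-10)³ - 62*(-10) + 23*(-10)²) = -893/2060 + (418 - 1000 + 620 + 23*100) = -893/2060 + (418 - 1000 + 620 + 2300) = -893/2060 + 2338 = 4815387/2060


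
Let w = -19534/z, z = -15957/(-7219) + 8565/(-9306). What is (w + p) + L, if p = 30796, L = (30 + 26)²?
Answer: 542808672416/28888369 ≈ 18790.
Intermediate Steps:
L = 3136 (L = 56² = 3136)
z = 28888369/22393338 (z = -15957*(-1/7219) + 8565*(-1/9306) = 15957/7219 - 2855/3102 = 28888369/22393338 ≈ 1.2900)
w = -437431464492/28888369 (w = -19534/28888369/22393338 = -19534*22393338/28888369 = -437431464492/28888369 ≈ -15142.)
(w + p) + L = (-437431464492/28888369 + 30796) + 3136 = 452214747232/28888369 + 3136 = 542808672416/28888369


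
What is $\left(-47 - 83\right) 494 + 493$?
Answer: $-63727$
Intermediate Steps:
$\left(-47 - 83\right) 494 + 493 = \left(-130\right) 494 + 493 = -64220 + 493 = -63727$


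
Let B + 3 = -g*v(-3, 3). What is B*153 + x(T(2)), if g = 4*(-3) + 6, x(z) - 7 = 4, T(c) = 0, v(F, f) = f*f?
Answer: 7814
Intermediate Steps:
v(F, f) = f²
x(z) = 11 (x(z) = 7 + 4 = 11)
g = -6 (g = -12 + 6 = -6)
B = 51 (B = -3 - (-6)*3² = -3 - (-6)*9 = -3 - 1*(-54) = -3 + 54 = 51)
B*153 + x(T(2)) = 51*153 + 11 = 7803 + 11 = 7814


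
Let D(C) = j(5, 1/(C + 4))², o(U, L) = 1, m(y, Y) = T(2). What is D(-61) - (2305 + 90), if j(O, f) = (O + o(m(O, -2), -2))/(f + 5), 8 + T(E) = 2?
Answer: -48263539/20164 ≈ -2393.6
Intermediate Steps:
T(E) = -6 (T(E) = -8 + 2 = -6)
m(y, Y) = -6
j(O, f) = (1 + O)/(5 + f) (j(O, f) = (O + 1)/(f + 5) = (1 + O)/(5 + f))
D(C) = 36/(5 + 1/(4 + C))² (D(C) = ((1 + 5)/(5 + 1/(C + 4)))² = (6/(5 + 1/(4 + C)))² = 36/(5 + 1/(4 + C))²)
D(-61) - (2305 + 90) = 36*(4 - 61)²/(21 + 5*(-61))² - (2305 + 90) = 36*(-57)²/(21 - 305)² - 1*2395 = 36*3249/(-284)² - 2395 = 36*3249*(1/80656) - 2395 = 29241/20164 - 2395 = -48263539/20164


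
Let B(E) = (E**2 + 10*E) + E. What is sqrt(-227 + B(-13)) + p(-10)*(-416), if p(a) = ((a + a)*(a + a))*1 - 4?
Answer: -164736 + I*sqrt(201) ≈ -1.6474e+5 + 14.177*I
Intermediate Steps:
B(E) = E**2 + 11*E
p(a) = -4 + 4*a**2 (p(a) = ((2*a)*(2*a))*1 - 4 = (4*a**2)*1 - 4 = 4*a**2 - 4 = -4 + 4*a**2)
sqrt(-227 + B(-13)) + p(-10)*(-416) = sqrt(-227 - 13*(11 - 13)) + (-4 + 4*(-10)**2)*(-416) = sqrt(-227 - 13*(-2)) + (-4 + 4*100)*(-416) = sqrt(-227 + 26) + (-4 + 400)*(-416) = sqrt(-201) + 396*(-416) = I*sqrt(201) - 164736 = -164736 + I*sqrt(201)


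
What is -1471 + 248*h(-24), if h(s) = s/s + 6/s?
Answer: -1285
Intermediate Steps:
h(s) = 1 + 6/s
-1471 + 248*h(-24) = -1471 + 248*((6 - 24)/(-24)) = -1471 + 248*(-1/24*(-18)) = -1471 + 248*(3/4) = -1471 + 186 = -1285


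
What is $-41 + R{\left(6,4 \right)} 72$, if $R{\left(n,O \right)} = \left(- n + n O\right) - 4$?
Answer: $967$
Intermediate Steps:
$R{\left(n,O \right)} = -4 - n + O n$ ($R{\left(n,O \right)} = \left(- n + O n\right) - 4 = -4 - n + O n$)
$-41 + R{\left(6,4 \right)} 72 = -41 + \left(-4 - 6 + 4 \cdot 6\right) 72 = -41 + \left(-4 - 6 + 24\right) 72 = -41 + 14 \cdot 72 = -41 + 1008 = 967$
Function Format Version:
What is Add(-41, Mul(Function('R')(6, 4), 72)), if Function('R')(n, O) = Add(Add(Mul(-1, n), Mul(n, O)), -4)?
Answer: 967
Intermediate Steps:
Function('R')(n, O) = Add(-4, Mul(-1, n), Mul(O, n)) (Function('R')(n, O) = Add(Add(Mul(-1, n), Mul(O, n)), -4) = Add(-4, Mul(-1, n), Mul(O, n)))
Add(-41, Mul(Function('R')(6, 4), 72)) = Add(-41, Mul(Add(-4, Mul(-1, 6), Mul(4, 6)), 72)) = Add(-41, Mul(Add(-4, -6, 24), 72)) = Add(-41, Mul(14, 72)) = Add(-41, 1008) = 967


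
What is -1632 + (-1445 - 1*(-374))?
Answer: -2703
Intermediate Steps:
-1632 + (-1445 - 1*(-374)) = -1632 + (-1445 + 374) = -1632 - 1071 = -2703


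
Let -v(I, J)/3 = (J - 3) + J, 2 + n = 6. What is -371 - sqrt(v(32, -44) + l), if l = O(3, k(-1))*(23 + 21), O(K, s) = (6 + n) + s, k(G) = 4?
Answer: -371 - sqrt(889) ≈ -400.82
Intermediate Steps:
n = 4 (n = -2 + 6 = 4)
O(K, s) = 10 + s (O(K, s) = (6 + 4) + s = 10 + s)
l = 616 (l = (10 + 4)*(23 + 21) = 14*44 = 616)
v(I, J) = 9 - 6*J (v(I, J) = -3*((J - 3) + J) = -3*((-3 + J) + J) = -3*(-3 + 2*J) = 9 - 6*J)
-371 - sqrt(v(32, -44) + l) = -371 - sqrt((9 - 6*(-44)) + 616) = -371 - sqrt((9 + 264) + 616) = -371 - sqrt(273 + 616) = -371 - sqrt(889)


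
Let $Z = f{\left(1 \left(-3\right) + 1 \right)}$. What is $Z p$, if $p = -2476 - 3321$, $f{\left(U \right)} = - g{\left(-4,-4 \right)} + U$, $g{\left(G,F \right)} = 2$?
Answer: $23188$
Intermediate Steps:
$f{\left(U \right)} = -2 + U$ ($f{\left(U \right)} = \left(-1\right) 2 + U = -2 + U$)
$Z = -4$ ($Z = -2 + \left(1 \left(-3\right) + 1\right) = -2 + \left(-3 + 1\right) = -2 - 2 = -4$)
$p = -5797$
$Z p = \left(-4\right) \left(-5797\right) = 23188$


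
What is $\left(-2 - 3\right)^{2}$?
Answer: $25$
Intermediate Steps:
$\left(-2 - 3\right)^{2} = \left(-5\right)^{2} = 25$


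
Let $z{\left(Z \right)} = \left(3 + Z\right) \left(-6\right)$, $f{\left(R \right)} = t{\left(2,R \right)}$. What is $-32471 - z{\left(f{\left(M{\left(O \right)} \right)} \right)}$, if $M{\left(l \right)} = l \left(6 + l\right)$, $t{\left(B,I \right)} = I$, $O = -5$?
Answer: $-32483$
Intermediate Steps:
$f{\left(R \right)} = R$
$z{\left(Z \right)} = -18 - 6 Z$
$-32471 - z{\left(f{\left(M{\left(O \right)} \right)} \right)} = -32471 - \left(-18 - 6 \left(- 5 \left(6 - 5\right)\right)\right) = -32471 - \left(-18 - 6 \left(\left(-5\right) 1\right)\right) = -32471 - \left(-18 - -30\right) = -32471 - \left(-18 + 30\right) = -32471 - 12 = -32483$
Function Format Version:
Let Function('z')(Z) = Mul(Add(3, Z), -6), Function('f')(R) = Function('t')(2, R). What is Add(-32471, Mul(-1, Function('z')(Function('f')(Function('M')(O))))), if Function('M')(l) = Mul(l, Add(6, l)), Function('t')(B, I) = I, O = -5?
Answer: -32483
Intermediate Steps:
Function('f')(R) = R
Function('z')(Z) = Add(-18, Mul(-6, Z))
Add(-32471, Mul(-1, Function('z')(Function('f')(Function('M')(O))))) = Add(-32471, Mul(-1, Add(-18, Mul(-6, Mul(-5, Add(6, -5)))))) = Add(-32471, Mul(-1, Add(-18, Mul(-6, Mul(-5, 1))))) = Add(-32471, Mul(-1, Add(-18, Mul(-6, -5)))) = Add(-32471, Mul(-1, Add(-18, 30))) = Add(-32471, Mul(-1, 12)) = Add(-32471, -12) = -32483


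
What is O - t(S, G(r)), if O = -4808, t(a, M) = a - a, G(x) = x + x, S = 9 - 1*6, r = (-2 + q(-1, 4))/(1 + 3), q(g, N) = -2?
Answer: -4808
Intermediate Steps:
r = -1 (r = (-2 - 2)/(1 + 3) = -4/4 = -4*¼ = -1)
S = 3 (S = 9 - 6 = 3)
G(x) = 2*x
t(a, M) = 0
O - t(S, G(r)) = -4808 - 1*0 = -4808 + 0 = -4808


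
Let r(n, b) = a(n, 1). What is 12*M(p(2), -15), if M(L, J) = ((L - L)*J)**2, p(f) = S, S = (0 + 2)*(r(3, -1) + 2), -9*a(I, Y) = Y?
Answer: 0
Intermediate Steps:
a(I, Y) = -Y/9
r(n, b) = -1/9 (r(n, b) = -1/9*1 = -1/9)
S = 34/9 (S = (0 + 2)*(-1/9 + 2) = 2*(17/9) = 34/9 ≈ 3.7778)
p(f) = 34/9
M(L, J) = 0 (M(L, J) = (0*J)**2 = 0**2 = 0)
12*M(p(2), -15) = 12*0 = 0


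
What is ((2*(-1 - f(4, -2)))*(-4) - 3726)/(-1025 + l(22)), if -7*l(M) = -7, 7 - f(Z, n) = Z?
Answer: 1847/512 ≈ 3.6074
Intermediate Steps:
f(Z, n) = 7 - Z
l(M) = 1 (l(M) = -⅐*(-7) = 1)
((2*(-1 - f(4, -2)))*(-4) - 3726)/(-1025 + l(22)) = ((2*(-1 - (7 - 1*4)))*(-4) - 3726)/(-1025 + 1) = ((2*(-1 - (7 - 4)))*(-4) - 3726)/(-1024) = ((2*(-1 - 1*3))*(-4) - 3726)*(-1/1024) = ((2*(-1 - 3))*(-4) - 3726)*(-1/1024) = ((2*(-4))*(-4) - 3726)*(-1/1024) = (-8*(-4) - 3726)*(-1/1024) = (32 - 3726)*(-1/1024) = -3694*(-1/1024) = 1847/512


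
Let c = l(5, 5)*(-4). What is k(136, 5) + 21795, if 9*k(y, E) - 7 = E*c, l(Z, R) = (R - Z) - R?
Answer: 196262/9 ≈ 21807.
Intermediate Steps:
l(Z, R) = -Z
c = 20 (c = -1*5*(-4) = -5*(-4) = 20)
k(y, E) = 7/9 + 20*E/9 (k(y, E) = 7/9 + (E*20)/9 = 7/9 + (20*E)/9 = 7/9 + 20*E/9)
k(136, 5) + 21795 = (7/9 + (20/9)*5) + 21795 = (7/9 + 100/9) + 21795 = 107/9 + 21795 = 196262/9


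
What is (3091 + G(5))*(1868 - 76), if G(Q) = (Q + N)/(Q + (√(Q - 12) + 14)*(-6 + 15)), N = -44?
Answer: 1534179892/277 + 9828*I*√7/277 ≈ 5.5386e+6 + 93.872*I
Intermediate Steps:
G(Q) = (-44 + Q)/(126 + Q + 9*√(-12 + Q)) (G(Q) = (Q - 44)/(Q + (√(Q - 12) + 14)*(-6 + 15)) = (-44 + Q)/(Q + (√(-12 + Q) + 14)*9) = (-44 + Q)/(Q + (14 + √(-12 + Q))*9) = (-44 + Q)/(Q + (126 + 9*√(-12 + Q))) = (-44 + Q)/(126 + Q + 9*√(-12 + Q)))
(3091 + G(5))*(1868 - 76) = (3091 + (-44 + 5)/(126 + 5 + 9*√(-12 + 5)))*(1868 - 76) = (3091 - 39/(126 + 5 + 9*√(-7)))*1792 = (3091 - 39/(126 + 5 + 9*(I*√7)))*1792 = (3091 - 39/(126 + 5 + 9*I*√7))*1792 = (3091 - 39/(131 + 9*I*√7))*1792 = 5539072 - 69888/(131 + 9*I*√7)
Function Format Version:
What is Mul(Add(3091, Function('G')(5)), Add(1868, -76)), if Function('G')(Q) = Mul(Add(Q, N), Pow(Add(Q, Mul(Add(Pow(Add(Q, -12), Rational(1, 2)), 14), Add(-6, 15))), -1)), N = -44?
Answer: Add(Rational(1534179892, 277), Mul(Rational(9828, 277), I, Pow(7, Rational(1, 2)))) ≈ Add(5.5386e+6, Mul(93.872, I))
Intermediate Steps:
Function('G')(Q) = Mul(Pow(Add(126, Q, Mul(9, Pow(Add(-12, Q), Rational(1, 2)))), -1), Add(-44, Q)) (Function('G')(Q) = Mul(Add(Q, -44), Pow(Add(Q, Mul(Add(Pow(Add(Q, -12), Rational(1, 2)), 14), Add(-6, 15))), -1)) = Mul(Add(-44, Q), Pow(Add(Q, Mul(Add(Pow(Add(-12, Q), Rational(1, 2)), 14), 9)), -1)) = Mul(Add(-44, Q), Pow(Add(Q, Mul(Add(14, Pow(Add(-12, Q), Rational(1, 2))), 9)), -1)) = Mul(Add(-44, Q), Pow(Add(Q, Add(126, Mul(9, Pow(Add(-12, Q), Rational(1, 2))))), -1)) = Mul(Add(-44, Q), Pow(Add(126, Q, Mul(9, Pow(Add(-12, Q), Rational(1, 2)))), -1)) = Mul(Pow(Add(126, Q, Mul(9, Pow(Add(-12, Q), Rational(1, 2)))), -1), Add(-44, Q)))
Mul(Add(3091, Function('G')(5)), Add(1868, -76)) = Mul(Add(3091, Mul(Pow(Add(126, 5, Mul(9, Pow(Add(-12, 5), Rational(1, 2)))), -1), Add(-44, 5))), Add(1868, -76)) = Mul(Add(3091, Mul(Pow(Add(126, 5, Mul(9, Pow(-7, Rational(1, 2)))), -1), -39)), 1792) = Mul(Add(3091, Mul(Pow(Add(126, 5, Mul(9, Mul(I, Pow(7, Rational(1, 2))))), -1), -39)), 1792) = Mul(Add(3091, Mul(Pow(Add(126, 5, Mul(9, I, Pow(7, Rational(1, 2)))), -1), -39)), 1792) = Mul(Add(3091, Mul(Pow(Add(131, Mul(9, I, Pow(7, Rational(1, 2)))), -1), -39)), 1792) = Mul(Add(3091, Mul(-39, Pow(Add(131, Mul(9, I, Pow(7, Rational(1, 2)))), -1))), 1792) = Add(5539072, Mul(-69888, Pow(Add(131, Mul(9, I, Pow(7, Rational(1, 2)))), -1)))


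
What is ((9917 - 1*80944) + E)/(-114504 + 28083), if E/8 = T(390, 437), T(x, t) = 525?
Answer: 66827/86421 ≈ 0.77327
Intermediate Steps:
E = 4200 (E = 8*525 = 4200)
((9917 - 1*80944) + E)/(-114504 + 28083) = ((9917 - 1*80944) + 4200)/(-114504 + 28083) = ((9917 - 80944) + 4200)/(-86421) = (-71027 + 4200)*(-1/86421) = -66827*(-1/86421) = 66827/86421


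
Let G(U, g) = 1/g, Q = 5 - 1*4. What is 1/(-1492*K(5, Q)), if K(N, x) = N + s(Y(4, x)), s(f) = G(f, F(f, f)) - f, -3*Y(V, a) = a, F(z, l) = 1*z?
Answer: -3/10444 ≈ -0.00028725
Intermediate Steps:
F(z, l) = z
Y(V, a) = -a/3
Q = 1 (Q = 5 - 4 = 1)
s(f) = 1/f - f
K(N, x) = N - 3/x + x/3 (K(N, x) = N + (1/(-x/3) - (-1)*x/3) = N + (-3/x + x/3) = N - 3/x + x/3)
1/(-1492*K(5, Q)) = 1/(-1492*(5 - 3/1 + (⅓)*1)) = 1/(-1492*(5 - 3*1 + ⅓)) = 1/(-1492*(5 - 3 + ⅓)) = 1/(-1492*7/3) = 1/(-10444/3) = -3/10444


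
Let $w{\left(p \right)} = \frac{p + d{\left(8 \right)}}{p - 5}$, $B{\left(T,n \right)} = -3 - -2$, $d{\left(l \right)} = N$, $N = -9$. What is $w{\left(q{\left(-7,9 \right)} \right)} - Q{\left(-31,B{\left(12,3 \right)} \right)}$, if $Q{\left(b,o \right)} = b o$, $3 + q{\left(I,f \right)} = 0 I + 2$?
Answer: $- \frac{88}{3} \approx -29.333$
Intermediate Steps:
$q{\left(I,f \right)} = -1$ ($q{\left(I,f \right)} = -3 + \left(0 I + 2\right) = -3 + \left(0 + 2\right) = -3 + 2 = -1$)
$d{\left(l \right)} = -9$
$B{\left(T,n \right)} = -1$ ($B{\left(T,n \right)} = -3 + 2 = -1$)
$w{\left(p \right)} = \frac{-9 + p}{-5 + p}$ ($w{\left(p \right)} = \frac{p - 9}{p - 5} = \frac{-9 + p}{-5 + p}$)
$w{\left(q{\left(-7,9 \right)} \right)} - Q{\left(-31,B{\left(12,3 \right)} \right)} = \frac{-9 - 1}{-5 - 1} - \left(-31\right) \left(-1\right) = \frac{1}{-6} \left(-10\right) - 31 = \left(- \frac{1}{6}\right) \left(-10\right) - 31 = \frac{5}{3} - 31 = - \frac{88}{3}$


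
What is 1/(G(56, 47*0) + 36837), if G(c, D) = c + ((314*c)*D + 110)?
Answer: 1/37003 ≈ 2.7025e-5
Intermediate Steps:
G(c, D) = 110 + c + 314*D*c (G(c, D) = c + (314*D*c + 110) = c + (110 + 314*D*c) = 110 + c + 314*D*c)
1/(G(56, 47*0) + 36837) = 1/((110 + 56 + 314*(47*0)*56) + 36837) = 1/((110 + 56 + 314*0*56) + 36837) = 1/((110 + 56 + 0) + 36837) = 1/(166 + 36837) = 1/37003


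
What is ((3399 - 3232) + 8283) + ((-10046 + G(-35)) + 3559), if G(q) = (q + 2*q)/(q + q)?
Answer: 3929/2 ≈ 1964.5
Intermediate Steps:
G(q) = 3/2 (G(q) = (3*q)/((2*q)) = (3*q)*(1/(2*q)) = 3/2)
((3399 - 3232) + 8283) + ((-10046 + G(-35)) + 3559) = ((3399 - 3232) + 8283) + ((-10046 + 3/2) + 3559) = (167 + 8283) + (-20089/2 + 3559) = 8450 - 12971/2 = 3929/2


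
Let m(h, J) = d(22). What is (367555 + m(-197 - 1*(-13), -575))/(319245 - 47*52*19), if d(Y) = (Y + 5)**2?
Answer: 368284/272809 ≈ 1.3500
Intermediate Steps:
d(Y) = (5 + Y)**2
m(h, J) = 729 (m(h, J) = (5 + 22)**2 = 27**2 = 729)
(367555 + m(-197 - 1*(-13), -575))/(319245 - 47*52*19) = (367555 + 729)/(319245 - 47*52*19) = 368284/(319245 - 2444*19) = 368284/(319245 - 46436) = 368284/272809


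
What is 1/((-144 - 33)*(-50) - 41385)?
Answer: -1/32535 ≈ -3.0736e-5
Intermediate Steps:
1/((-144 - 33)*(-50) - 41385) = 1/(-177*(-50) - 41385) = 1/(8850 - 41385) = 1/(-32535) = -1/32535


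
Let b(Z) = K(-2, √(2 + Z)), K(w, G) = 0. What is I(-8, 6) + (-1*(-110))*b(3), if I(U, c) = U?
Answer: -8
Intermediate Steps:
b(Z) = 0
I(-8, 6) + (-1*(-110))*b(3) = -8 - 1*(-110)*0 = -8 + 110*0 = -8 + 0 = -8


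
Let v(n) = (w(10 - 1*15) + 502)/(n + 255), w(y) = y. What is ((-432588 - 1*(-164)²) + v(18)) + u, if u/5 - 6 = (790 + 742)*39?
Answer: -6267775/39 ≈ -1.6071e+5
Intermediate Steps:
u = 298770 (u = 30 + 5*((790 + 742)*39) = 30 + 5*(1532*39) = 30 + 5*59748 = 30 + 298740 = 298770)
v(n) = 497/(255 + n) (v(n) = ((10 - 1*15) + 502)/(n + 255) = ((10 - 15) + 502)/(255 + n) = (-5 + 502)/(255 + n) = 497/(255 + n))
((-432588 - 1*(-164)²) + v(18)) + u = ((-432588 - 1*(-164)²) + 497/(255 + 18)) + 298770 = ((-432588 - 1*26896) + 497/273) + 298770 = ((-432588 - 26896) + 497*(1/273)) + 298770 = (-459484 + 71/39) + 298770 = -17919805/39 + 298770 = -6267775/39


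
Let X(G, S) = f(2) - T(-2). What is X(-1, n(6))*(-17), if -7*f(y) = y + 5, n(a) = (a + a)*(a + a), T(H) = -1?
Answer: 0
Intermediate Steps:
n(a) = 4*a**2 (n(a) = (2*a)*(2*a) = 4*a**2)
f(y) = -5/7 - y/7 (f(y) = -(y + 5)/7 = -(5 + y)/7 = -5/7 - y/7)
X(G, S) = 0 (X(G, S) = (-5/7 - 1/7*2) - 1*(-1) = (-5/7 - 2/7) + 1 = -1 + 1 = 0)
X(-1, n(6))*(-17) = 0*(-17) = 0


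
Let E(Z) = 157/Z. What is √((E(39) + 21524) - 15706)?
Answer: √8855301/39 ≈ 76.302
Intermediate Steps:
√((E(39) + 21524) - 15706) = √((157/39 + 21524) - 15706) = √(839593/39 - 15706) = √(227059/39) = √8855301/39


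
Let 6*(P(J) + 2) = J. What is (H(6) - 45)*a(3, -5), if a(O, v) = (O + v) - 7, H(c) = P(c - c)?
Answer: 423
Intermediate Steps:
P(J) = -2 + J/6
H(c) = -2 (H(c) = -2 + (c - c)/6 = -2 + (1/6)*0 = -2 + 0 = -2)
a(O, v) = -7 + O + v
(H(6) - 45)*a(3, -5) = (-2 - 45)*(-7 + 3 - 5) = -47*(-9) = 423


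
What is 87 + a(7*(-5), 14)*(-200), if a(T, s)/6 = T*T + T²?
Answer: -2939913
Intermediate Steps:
a(T, s) = 12*T² (a(T, s) = 6*(T*T + T²) = 6*(T² + T²) = 6*(2*T²) = 12*T²)
87 + a(7*(-5), 14)*(-200) = 87 + (12*(7*(-5))²)*(-200) = 87 + (12*(-35)²)*(-200) = 87 + (12*1225)*(-200) = 87 + 14700*(-200) = 87 - 2940000 = -2939913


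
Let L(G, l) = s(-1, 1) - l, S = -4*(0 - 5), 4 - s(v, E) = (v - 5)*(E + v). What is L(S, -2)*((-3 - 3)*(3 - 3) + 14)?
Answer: 84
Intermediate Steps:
s(v, E) = 4 - (-5 + v)*(E + v) (s(v, E) = 4 - (v - 5)*(E + v) = 4 - (-5 + v)*(E + v))
S = 20 (S = -4*(-5) = 20)
L(G, l) = 4 - l (L(G, l) = (4 - 1*(-1)² + 5*1 + 5*(-1) - 1*1*(-1)) - l = (4 - 1*1 + 5 - 5 + 1) - l = (4 - 1 + 5 - 5 + 1) - l = 4 - l)
L(S, -2)*((-3 - 3)*(3 - 3) + 14) = (4 - 1*(-2))*((-3 - 3)*(3 - 3) + 14) = (4 + 2)*(-6*0 + 14) = 6*(0 + 14) = 6*14 = 84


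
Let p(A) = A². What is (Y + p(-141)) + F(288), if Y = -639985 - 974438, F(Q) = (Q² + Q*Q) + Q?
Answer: -1428366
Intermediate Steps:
F(Q) = Q + 2*Q² (F(Q) = (Q² + Q²) + Q = 2*Q² + Q = Q + 2*Q²)
Y = -1614423
(Y + p(-141)) + F(288) = (-1614423 + (-141)²) + 288*(1 + 2*288) = (-1614423 + 19881) + 288*(1 + 576) = -1594542 + 288*577 = -1594542 + 166176 = -1428366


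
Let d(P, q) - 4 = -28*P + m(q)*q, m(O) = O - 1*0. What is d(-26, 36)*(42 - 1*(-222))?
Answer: 535392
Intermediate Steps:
m(O) = O (m(O) = O + 0 = O)
d(P, q) = 4 + q² - 28*P (d(P, q) = 4 + (-28*P + q*q) = 4 + (-28*P + q²) = 4 + (q² - 28*P) = 4 + q² - 28*P)
d(-26, 36)*(42 - 1*(-222)) = (4 + 36² - 28*(-26))*(42 - 1*(-222)) = (4 + 1296 + 728)*(42 + 222) = 2028*264 = 535392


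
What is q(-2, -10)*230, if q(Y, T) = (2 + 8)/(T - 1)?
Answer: -2300/11 ≈ -209.09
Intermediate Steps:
q(Y, T) = 10/(-1 + T)
q(-2, -10)*230 = (10/(-1 - 10))*230 = (10/(-11))*230 = (10*(-1/11))*230 = -10/11*230 = -2300/11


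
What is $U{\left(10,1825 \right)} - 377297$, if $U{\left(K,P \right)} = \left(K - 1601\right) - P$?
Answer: $-380713$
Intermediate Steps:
$U{\left(K,P \right)} = -1601 + K - P$ ($U{\left(K,P \right)} = \left(-1601 + K\right) - P = -1601 + K - P$)
$U{\left(10,1825 \right)} - 377297 = \left(-1601 + 10 - 1825\right) - 377297 = -3416 - 377297 = -380713$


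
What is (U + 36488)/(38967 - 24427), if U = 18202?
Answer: 5469/1454 ≈ 3.7613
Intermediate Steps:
(U + 36488)/(38967 - 24427) = (18202 + 36488)/(38967 - 24427) = 54690/14540 = 54690*(1/14540) = 5469/1454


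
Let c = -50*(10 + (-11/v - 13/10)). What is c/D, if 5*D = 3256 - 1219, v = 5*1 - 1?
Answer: -425/582 ≈ -0.73024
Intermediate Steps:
v = 4 (v = 5 - 1 = 4)
D = 2037/5 (D = (3256 - 1219)/5 = (⅕)*2037 = 2037/5 ≈ 407.40)
c = -595/2 (c = -50*(10 + (-11/4 - 13/10)) = -50*(10 - 81/20) = -50*119/20 = -595/2 ≈ -297.50)
c/D = -595/(2*2037/5) = -595/2*5/2037 = -425/582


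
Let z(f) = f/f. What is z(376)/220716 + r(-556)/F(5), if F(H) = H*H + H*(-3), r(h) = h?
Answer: -61359043/1103580 ≈ -55.600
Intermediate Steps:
F(H) = H² - 3*H
z(f) = 1
z(376)/220716 + r(-556)/F(5) = 1/220716 - 556*1/(5*(-3 + 5)) = 1*(1/220716) - 556/(5*2) = 1/220716 - 556/10 = 1/220716 - 556*⅒ = 1/220716 - 278/5 = -61359043/1103580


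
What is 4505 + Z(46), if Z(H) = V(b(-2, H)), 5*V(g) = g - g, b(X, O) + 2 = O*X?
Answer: 4505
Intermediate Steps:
b(X, O) = -2 + O*X
V(g) = 0 (V(g) = (g - g)/5 = (⅕)*0 = 0)
Z(H) = 0
4505 + Z(46) = 4505 + 0 = 4505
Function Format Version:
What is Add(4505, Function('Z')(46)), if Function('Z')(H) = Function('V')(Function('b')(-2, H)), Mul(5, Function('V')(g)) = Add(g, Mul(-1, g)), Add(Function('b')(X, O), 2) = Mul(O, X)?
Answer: 4505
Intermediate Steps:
Function('b')(X, O) = Add(-2, Mul(O, X))
Function('V')(g) = 0 (Function('V')(g) = Mul(Rational(1, 5), Add(g, Mul(-1, g))) = Mul(Rational(1, 5), 0) = 0)
Function('Z')(H) = 0
Add(4505, Function('Z')(46)) = Add(4505, 0) = 4505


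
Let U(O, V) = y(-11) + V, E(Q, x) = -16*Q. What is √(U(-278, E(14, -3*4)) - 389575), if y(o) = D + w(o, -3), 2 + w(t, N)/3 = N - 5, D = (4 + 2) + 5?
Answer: I*√389818 ≈ 624.35*I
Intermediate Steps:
D = 11 (D = 6 + 5 = 11)
w(t, N) = -21 + 3*N (w(t, N) = -6 + 3*(N - 5) = -6 + 3*(-5 + N) = -6 + (-15 + 3*N) = -21 + 3*N)
y(o) = -19 (y(o) = 11 + (-21 + 3*(-3)) = 11 + (-21 - 9) = 11 - 30 = -19)
U(O, V) = -19 + V
√(U(-278, E(14, -3*4)) - 389575) = √((-19 - 16*14) - 389575) = √((-19 - 224) - 389575) = √(-243 - 389575) = √(-389818) = I*√389818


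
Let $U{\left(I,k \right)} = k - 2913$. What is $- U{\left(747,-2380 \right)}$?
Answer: $5293$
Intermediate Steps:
$U{\left(I,k \right)} = -2913 + k$
$- U{\left(747,-2380 \right)} = - (-2913 - 2380) = \left(-1\right) \left(-5293\right) = 5293$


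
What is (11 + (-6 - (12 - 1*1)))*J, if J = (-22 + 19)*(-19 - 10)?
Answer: -522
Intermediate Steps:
J = 87 (J = -3*(-29) = 87)
(11 + (-6 - (12 - 1*1)))*J = (11 + (-6 - (12 - 1*1)))*87 = (11 + (-6 - (12 - 1)))*87 = (11 + (-6 - 1*11))*87 = (11 + (-6 - 11))*87 = (11 - 17)*87 = -6*87 = -522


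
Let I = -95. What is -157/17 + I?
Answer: -1772/17 ≈ -104.24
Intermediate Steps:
-157/17 + I = -157/17 - 95 = -1772/17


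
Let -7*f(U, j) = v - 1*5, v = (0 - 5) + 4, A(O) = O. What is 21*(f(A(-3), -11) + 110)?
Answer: 2328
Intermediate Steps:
v = -1 (v = -5 + 4 = -1)
f(U, j) = 6/7 (f(U, j) = -(-1 - 1*5)/7 = -(-1 - 5)/7 = -⅐*(-6) = 6/7)
21*(f(A(-3), -11) + 110) = 21*(6/7 + 110) = 21*(776/7) = 2328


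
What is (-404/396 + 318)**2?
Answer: 984767161/9801 ≈ 1.0048e+5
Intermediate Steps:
(-404/396 + 318)**2 = (-404*1/396 + 318)**2 = (-101/99 + 318)**2 = (31381/99)**2 = 984767161/9801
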